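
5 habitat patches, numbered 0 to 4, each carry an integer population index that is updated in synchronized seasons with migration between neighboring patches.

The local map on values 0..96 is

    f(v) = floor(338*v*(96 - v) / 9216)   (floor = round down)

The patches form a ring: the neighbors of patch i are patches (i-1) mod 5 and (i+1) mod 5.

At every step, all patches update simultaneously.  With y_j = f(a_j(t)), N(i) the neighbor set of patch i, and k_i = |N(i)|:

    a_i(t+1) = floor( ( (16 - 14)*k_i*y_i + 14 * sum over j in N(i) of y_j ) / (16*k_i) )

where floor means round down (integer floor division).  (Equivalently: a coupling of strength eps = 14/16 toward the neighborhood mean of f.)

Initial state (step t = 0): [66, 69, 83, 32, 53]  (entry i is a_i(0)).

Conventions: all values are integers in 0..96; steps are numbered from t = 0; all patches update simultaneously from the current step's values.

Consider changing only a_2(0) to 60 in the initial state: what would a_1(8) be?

Answer: a_1(8) = 44
Key observation: This trace re-runs the system from the modified initial state.

Derivation:
t=0: [66, 69, 60, 32, 53]
t=1: [75, 74, 72, 80, 74]
t=2: [58, 59, 53, 59, 52]
t=3: [81, 81, 80, 82, 80]
t=4: [44, 44, 43, 45, 43]
t=5: [83, 83, 83, 83, 83]
t=6: [39, 39, 39, 39, 39]
t=7: [81, 81, 81, 81, 81]
t=8: [44, 44, 44, 44, 44]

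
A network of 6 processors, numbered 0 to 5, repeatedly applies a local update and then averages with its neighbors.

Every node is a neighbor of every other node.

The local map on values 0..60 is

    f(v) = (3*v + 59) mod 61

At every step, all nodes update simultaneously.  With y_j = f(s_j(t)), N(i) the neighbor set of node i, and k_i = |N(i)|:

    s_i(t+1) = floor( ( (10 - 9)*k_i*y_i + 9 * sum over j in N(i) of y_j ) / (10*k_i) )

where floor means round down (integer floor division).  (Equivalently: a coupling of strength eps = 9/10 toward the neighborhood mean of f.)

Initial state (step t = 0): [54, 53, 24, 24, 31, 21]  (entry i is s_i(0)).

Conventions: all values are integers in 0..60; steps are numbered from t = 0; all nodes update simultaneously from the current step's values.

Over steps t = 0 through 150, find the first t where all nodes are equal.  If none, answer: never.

Answer: 4
Key observation: Synchronization is absorbing here: once all nodes are equal they stay equal, and step 4 is the first all-equal step.

Derivation:
t=0: [54, 53, 24, 24, 31, 21]  (not all equal)
t=1: [18, 18, 21, 21, 19, 21]  (not all equal)
t=2: [24, 24, 28, 28, 24, 28]  (not all equal)
t=3: [15, 15, 14, 14, 15, 14]  (not all equal)
t=4: [41, 41, 41, 41, 41, 41]  (all equal)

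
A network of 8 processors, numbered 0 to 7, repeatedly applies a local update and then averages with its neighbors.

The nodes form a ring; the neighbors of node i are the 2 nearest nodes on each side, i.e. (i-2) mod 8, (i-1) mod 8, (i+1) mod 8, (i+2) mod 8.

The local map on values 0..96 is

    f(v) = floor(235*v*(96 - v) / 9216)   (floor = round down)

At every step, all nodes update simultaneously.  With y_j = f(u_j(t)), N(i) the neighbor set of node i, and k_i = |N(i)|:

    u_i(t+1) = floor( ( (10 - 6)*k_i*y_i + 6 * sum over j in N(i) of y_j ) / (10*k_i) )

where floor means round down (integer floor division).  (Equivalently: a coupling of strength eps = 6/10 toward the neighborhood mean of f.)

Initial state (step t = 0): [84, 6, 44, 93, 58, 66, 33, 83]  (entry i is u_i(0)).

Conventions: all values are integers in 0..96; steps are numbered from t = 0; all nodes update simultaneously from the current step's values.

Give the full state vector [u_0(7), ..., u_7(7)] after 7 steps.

Answer: [57, 57, 57, 57, 57, 57, 57, 57]

Derivation:
t=0: [84, 6, 44, 93, 58, 66, 33, 83]
t=1: [32, 22, 38, 29, 47, 41, 44, 31]
t=2: [51, 47, 52, 51, 56, 55, 55, 51]
t=3: [57, 58, 57, 57, 57, 57, 57, 57]
t=4: [56, 56, 56, 56, 56, 56, 56, 56]
t=5: [57, 57, 57, 57, 57, 57, 57, 57]
t=6: [56, 56, 56, 56, 56, 56, 56, 56]
t=7: [57, 57, 57, 57, 57, 57, 57, 57]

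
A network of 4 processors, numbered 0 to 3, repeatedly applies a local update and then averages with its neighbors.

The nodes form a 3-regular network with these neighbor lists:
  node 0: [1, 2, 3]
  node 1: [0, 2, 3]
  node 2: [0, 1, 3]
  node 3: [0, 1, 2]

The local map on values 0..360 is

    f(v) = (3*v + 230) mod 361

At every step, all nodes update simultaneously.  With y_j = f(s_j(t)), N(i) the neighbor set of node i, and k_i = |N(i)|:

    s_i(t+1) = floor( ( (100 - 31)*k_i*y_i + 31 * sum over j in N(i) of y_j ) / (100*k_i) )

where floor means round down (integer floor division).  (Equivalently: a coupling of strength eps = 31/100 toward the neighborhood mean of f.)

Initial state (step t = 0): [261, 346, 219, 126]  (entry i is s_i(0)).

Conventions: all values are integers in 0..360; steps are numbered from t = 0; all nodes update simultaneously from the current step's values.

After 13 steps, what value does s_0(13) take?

Answer: s_0(13) = 225

Derivation:
t=0: [261, 346, 219, 126]
t=1: [262, 200, 188, 236]
t=2: [243, 134, 113, 198]
t=3: [223, 243, 206, 144]
t=4: [190, 225, 160, 263]
t=5: [139, 201, 298, 267]
t=6: [244, 142, 101, 258]
t=7: [242, 275, 203, 267]
t=8: [239, 297, 171, 283]
t=9: [198, 88, 78, 275]
t=10: [129, 147, 129, 264]
t=11: [266, 297, 266, 291]
t=12: [248, 91, 248, 80]
t=13: [225, 161, 225, 141]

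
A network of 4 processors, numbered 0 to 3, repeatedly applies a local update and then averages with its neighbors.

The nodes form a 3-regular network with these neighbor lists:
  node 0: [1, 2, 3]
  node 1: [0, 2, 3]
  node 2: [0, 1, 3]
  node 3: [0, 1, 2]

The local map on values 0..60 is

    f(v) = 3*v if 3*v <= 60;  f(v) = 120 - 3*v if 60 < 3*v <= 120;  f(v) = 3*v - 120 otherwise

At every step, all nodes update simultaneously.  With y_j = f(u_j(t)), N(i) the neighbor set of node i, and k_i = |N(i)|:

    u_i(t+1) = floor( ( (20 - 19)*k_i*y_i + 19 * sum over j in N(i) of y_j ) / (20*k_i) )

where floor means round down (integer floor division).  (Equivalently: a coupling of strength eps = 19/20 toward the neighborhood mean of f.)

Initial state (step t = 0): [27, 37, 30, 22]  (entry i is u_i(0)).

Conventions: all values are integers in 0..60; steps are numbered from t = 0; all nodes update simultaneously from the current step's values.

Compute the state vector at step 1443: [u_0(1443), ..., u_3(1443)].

Simulating step by step:
t=0: [27, 37, 30, 22]
t=1: [31, 39, 33, 27]
t=2: [21, 27, 22, 18]
t=3: [49, 54, 50, 50]
t=4: [33, 29, 32, 32]
t=5: [26, 23, 25, 25]
t=6: [46, 44, 45, 45]
t=7: [14, 15, 15, 15]
t=8: [44, 44, 44, 44]
t=9: [12, 12, 12, 12]
t=10: [36, 36, 36, 36]
t=11: [12, 12, 12, 12]

Answer: [12, 12, 12, 12]
Key observation: The state at step 9, [12, 12, 12, 12], reappears at step 11: the system is in a cycle of period 2 from step 9 on.  Therefore the state at step 1443 equals the state at step 9 + ((1443 - 9) mod 2) = 9, which is [12, 12, 12, 12].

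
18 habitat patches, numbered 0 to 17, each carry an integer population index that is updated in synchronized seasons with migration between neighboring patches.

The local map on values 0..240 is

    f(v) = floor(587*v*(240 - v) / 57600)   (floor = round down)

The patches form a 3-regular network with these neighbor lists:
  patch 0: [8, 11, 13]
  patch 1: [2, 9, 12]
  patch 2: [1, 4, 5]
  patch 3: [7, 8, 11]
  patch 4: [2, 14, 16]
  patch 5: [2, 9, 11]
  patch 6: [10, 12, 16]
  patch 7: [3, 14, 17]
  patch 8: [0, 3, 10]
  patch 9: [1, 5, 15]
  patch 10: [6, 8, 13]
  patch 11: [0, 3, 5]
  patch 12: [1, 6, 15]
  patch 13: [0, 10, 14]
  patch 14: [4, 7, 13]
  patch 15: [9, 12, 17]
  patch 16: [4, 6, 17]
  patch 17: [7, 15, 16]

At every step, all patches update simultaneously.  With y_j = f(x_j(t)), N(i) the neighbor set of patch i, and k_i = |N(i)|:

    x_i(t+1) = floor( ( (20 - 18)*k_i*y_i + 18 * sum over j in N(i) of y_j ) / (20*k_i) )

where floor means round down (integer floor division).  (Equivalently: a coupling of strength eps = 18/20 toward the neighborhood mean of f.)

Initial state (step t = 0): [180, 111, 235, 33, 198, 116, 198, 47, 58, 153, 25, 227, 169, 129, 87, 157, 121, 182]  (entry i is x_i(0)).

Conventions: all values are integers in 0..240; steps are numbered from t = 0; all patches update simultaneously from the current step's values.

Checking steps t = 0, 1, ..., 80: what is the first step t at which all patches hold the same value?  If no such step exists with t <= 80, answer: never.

Answer: never
Key observation: The state at step 5 reappears at step 7 — the system is in a cycle of period 2 from step 5 on.  No step 0..7 is synchronized, and the cycle repeats forever, so no step up to 80 (or ever) has all patches equal.

Derivation:
t=0: [180, 111, 235, 33, 198, 116, 198, 47, 58, 153, 25, 227, 169, 129, 87, 157, 121, 182]  (not all equal)
t=1: [95, 94, 113, 75, 96, 67, 105, 102, 80, 140, 106, 100, 120, 104, 109, 122, 97, 121]  (not all equal)
t=2: [138, 144, 133, 137, 143, 140, 143, 139, 136, 135, 139, 129, 143, 143, 142, 144, 143, 143]  (not all equal)
t=3: [143, 143, 141, 143, 142, 144, 141, 141, 143, 141, 142, 142, 140, 142, 141, 141, 141, 141]  (not all equal)
t=4: [141, 141, 140, 141, 141, 141, 141, 141, 141, 141, 141, 140, 141, 141, 141, 142, 141, 142]  (not all equal)
t=5: [142, 142, 142, 142, 142, 142, 142, 141, 142, 141, 142, 142, 141, 142, 142, 141, 141, 141]  (not all equal)
t=6: [141, 141, 141, 141, 141, 141, 141, 141, 141, 141, 141, 141, 141, 141, 141, 142, 141, 142]  (not all equal)
t=7: [142, 142, 142, 142, 142, 142, 142, 141, 142, 141, 142, 142, 141, 142, 142, 141, 141, 141]  (not all equal)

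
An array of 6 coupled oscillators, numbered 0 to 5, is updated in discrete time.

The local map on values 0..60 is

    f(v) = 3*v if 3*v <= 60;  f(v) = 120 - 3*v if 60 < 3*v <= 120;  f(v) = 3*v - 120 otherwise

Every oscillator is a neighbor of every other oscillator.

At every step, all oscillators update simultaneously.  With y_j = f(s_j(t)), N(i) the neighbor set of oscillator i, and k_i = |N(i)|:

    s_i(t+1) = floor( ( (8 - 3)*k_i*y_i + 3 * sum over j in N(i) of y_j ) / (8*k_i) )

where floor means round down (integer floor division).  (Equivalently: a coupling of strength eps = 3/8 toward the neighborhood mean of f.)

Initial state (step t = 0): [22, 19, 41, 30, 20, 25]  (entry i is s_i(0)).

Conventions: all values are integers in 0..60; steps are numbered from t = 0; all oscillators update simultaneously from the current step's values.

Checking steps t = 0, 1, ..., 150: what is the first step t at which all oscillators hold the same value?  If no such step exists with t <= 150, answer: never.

Answer: 25
Key observation: Synchronization is absorbing here: once all oscillators are equal they stay equal, and step 25 is the first all-equal step.

Derivation:
t=0: [22, 19, 41, 30, 20, 25]  (not all equal)
t=1: [48, 50, 20, 35, 51, 43]  (not all equal)
t=2: [26, 29, 45, 21, 30, 17]  (not all equal)
t=3: [40, 35, 25, 48, 33, 45]  (not all equal)
t=4: [9, 17, 33, 22, 20, 17]  (not all equal)
t=5: [34, 47, 31, 49, 52, 47]  (not all equal)
t=6: [21, 22, 26, 26, 31, 22]  (not all equal)
t=7: [52, 50, 43, 43, 35, 50]  (not all equal)
t=8: [29, 26, 14, 14, 17, 26]  (not all equal)
t=9: [37, 42, 42, 42, 46, 42]  (not all equal)
t=10: [8, 7, 7, 7, 13, 7]  (not all equal)
t=11: [24, 22, 22, 22, 32, 22]  (not all equal)
t=12: [48, 51, 51, 51, 34, 51]  (not all equal)
t=13: [26, 31, 31, 31, 22, 31]  (not all equal)
t=14: [38, 30, 30, 30, 45, 30]  (not all equal)
t=15: [13, 27, 27, 27, 18, 27]  (not all equal)
t=16: [40, 40, 40, 40, 48, 40]  (not all equal)
t=17: [1, 1, 1, 1, 15, 1]  (not all equal)
t=18: [6, 6, 6, 6, 29, 6]  (not all equal)
t=19: [19, 19, 19, 19, 27, 19]  (not all equal)
t=20: [55, 55, 55, 55, 45, 55]  (not all equal)
t=21: [42, 42, 42, 42, 26, 42]  (not all equal)
t=22: [8, 8, 8, 8, 28, 8]  (not all equal)
t=23: [24, 24, 24, 24, 31, 24]  (not all equal)
t=24: [46, 46, 46, 46, 34, 46]  (not all equal)
t=25: [18, 18, 18, 18, 18, 18]  (all equal)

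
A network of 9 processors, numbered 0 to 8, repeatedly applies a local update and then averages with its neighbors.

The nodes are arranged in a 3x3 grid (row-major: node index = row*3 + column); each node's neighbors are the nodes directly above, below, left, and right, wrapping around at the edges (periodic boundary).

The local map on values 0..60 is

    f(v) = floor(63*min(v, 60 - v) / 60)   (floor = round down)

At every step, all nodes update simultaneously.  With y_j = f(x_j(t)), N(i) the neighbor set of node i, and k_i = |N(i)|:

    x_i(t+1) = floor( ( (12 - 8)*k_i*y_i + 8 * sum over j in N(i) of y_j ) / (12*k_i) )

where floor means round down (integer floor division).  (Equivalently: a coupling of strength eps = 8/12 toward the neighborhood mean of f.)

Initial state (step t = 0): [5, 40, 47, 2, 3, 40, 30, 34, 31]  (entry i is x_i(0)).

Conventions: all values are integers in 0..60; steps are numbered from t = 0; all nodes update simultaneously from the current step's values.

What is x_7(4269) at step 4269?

Answer: x_7(4269) = 15
Key observation: The state at step 6, [15, 15, 15, 15, 15, 15, 15, 15, 15], reappears at step 7: the system is in a cycle of period 1 from step 6 on.  Therefore the state at step 4269 equals the state at step 6 + ((4269 - 6) mod 1) = 6, which is [15, 15, 15, 15, 15, 15, 15, 15, 15].

Derivation:
t=0: [5, 40, 47, 2, 3, 40, 30, 34, 31]
t=1: [12, 15, 17, 10, 12, 15, 21, 23, 25]
t=2: [14, 15, 17, 13, 14, 15, 19, 20, 21]
t=3: [15, 16, 16, 14, 15, 16, 18, 18, 19]
t=4: [15, 16, 16, 15, 15, 16, 17, 17, 17]
t=5: [15, 15, 16, 15, 15, 15, 16, 16, 16]
t=6: [15, 15, 15, 15, 15, 15, 15, 15, 15]
t=7: [15, 15, 15, 15, 15, 15, 15, 15, 15]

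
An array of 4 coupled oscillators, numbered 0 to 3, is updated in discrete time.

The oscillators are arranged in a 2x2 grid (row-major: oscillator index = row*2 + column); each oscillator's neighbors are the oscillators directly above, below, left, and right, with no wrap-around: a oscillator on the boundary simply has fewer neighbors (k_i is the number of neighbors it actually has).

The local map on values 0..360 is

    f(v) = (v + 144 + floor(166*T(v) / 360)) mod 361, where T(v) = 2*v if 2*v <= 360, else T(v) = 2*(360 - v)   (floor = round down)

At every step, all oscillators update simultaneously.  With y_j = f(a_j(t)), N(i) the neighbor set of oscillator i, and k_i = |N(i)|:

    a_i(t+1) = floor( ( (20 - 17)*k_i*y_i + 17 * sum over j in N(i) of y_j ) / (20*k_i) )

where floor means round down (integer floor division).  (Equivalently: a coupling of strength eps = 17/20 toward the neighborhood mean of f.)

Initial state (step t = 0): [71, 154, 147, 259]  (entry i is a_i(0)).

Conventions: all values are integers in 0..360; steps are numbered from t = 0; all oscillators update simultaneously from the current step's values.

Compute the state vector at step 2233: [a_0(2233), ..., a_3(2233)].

Simulating step by step:
t=0: [71, 154, 147, 259]
t=1: [103, 188, 186, 81]
t=2: [160, 291, 291, 154]
t=3: [129, 92, 92, 128]
t=4: [276, 73, 73, 276]
t=5: [261, 158, 158, 261]
t=6: [93, 127, 127, 93]
t=7: [71, 277, 277, 71]
t=8: [157, 258, 258, 157]
t=9: [127, 91, 91, 127]
t=10: [274, 70, 70, 274]
t=11: [256, 157, 157, 256]
t=12: [91, 126, 126, 91]
t=13: [68, 274, 274, 68]
t=14: [156, 253, 253, 156]
t=15: [126, 89, 89, 126]
t=16: [271, 68, 68, 271]
t=17: [253, 156, 156, 253]
t=18: [89, 126, 126, 89]
t=19: [68, 271, 271, 68]
t=20: [156, 253, 253, 156]

Answer: [68, 271, 271, 68]
Key observation: The state at step 14, [156, 253, 253, 156], reappears at step 20: the system is in a cycle of period 6 from step 14 on.  Therefore the state at step 2233 equals the state at step 14 + ((2233 - 14) mod 6) = 19, which is [68, 271, 271, 68].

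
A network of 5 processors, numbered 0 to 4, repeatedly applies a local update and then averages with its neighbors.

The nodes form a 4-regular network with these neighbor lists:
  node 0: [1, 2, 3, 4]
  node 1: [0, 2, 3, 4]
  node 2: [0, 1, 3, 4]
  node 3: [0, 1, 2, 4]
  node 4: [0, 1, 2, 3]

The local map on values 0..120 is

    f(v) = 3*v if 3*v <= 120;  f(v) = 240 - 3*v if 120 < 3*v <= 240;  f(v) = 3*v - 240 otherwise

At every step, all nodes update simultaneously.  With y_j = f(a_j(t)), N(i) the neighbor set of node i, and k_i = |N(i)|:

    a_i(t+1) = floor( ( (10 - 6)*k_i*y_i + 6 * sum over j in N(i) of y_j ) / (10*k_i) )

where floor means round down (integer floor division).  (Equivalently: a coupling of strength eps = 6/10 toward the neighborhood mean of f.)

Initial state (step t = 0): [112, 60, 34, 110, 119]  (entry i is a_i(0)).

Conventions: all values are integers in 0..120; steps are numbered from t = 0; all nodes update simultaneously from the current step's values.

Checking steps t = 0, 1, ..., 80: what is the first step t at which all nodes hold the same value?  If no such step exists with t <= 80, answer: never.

Answer: never
Key observation: The state at step 10 reappears at step 14 — the system is in a cycle of period 4 from step 10 on.  No step 0..14 is synchronized, and the cycle repeats forever, so no step up to 80 (or ever) has all nodes equal.

Derivation:
t=0: [112, 60, 34, 110, 119]  (not all equal)
t=1: [93, 84, 95, 92, 99]  (not all equal)
t=2: [38, 31, 39, 37, 42]  (not all equal)
t=3: [110, 105, 111, 110, 110]  (not all equal)
t=4: [88, 84, 88, 88, 88]  (not all equal)
t=5: [22, 19, 22, 22, 22]  (not all equal)
t=6: [64, 62, 64, 64, 64]  (not all equal)
t=7: [48, 50, 48, 48, 48]  (not all equal)
t=8: [95, 93, 95, 95, 95]  (not all equal)
t=9: [44, 42, 44, 44, 44]  (not all equal)
t=10: [108, 110, 108, 108, 108]  (not all equal)
t=11: [84, 86, 84, 84, 84]  (not all equal)
t=12: [12, 14, 12, 12, 12]  (not all equal)
t=13: [36, 38, 36, 36, 36]  (not all equal)
t=14: [108, 110, 108, 108, 108]  (not all equal)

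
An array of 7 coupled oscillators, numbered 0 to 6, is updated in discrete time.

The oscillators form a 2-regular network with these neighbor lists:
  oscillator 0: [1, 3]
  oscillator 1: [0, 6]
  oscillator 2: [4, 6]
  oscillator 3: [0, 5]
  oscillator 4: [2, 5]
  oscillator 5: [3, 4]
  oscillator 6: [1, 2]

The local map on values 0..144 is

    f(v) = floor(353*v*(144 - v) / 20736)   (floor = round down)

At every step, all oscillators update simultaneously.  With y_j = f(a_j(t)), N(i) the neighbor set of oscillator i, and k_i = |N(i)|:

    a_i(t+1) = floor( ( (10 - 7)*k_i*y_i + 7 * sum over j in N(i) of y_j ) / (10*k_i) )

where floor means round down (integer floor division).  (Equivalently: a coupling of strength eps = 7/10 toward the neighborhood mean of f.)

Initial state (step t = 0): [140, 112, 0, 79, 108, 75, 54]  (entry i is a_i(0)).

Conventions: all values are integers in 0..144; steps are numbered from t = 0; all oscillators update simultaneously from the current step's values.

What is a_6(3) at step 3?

Simulating step by step:
t=0: [140, 112, 0, 79, 108, 75, 54]
t=1: [54, 50, 51, 60, 50, 79, 45]
t=2: [82, 78, 78, 84, 82, 83, 78]
t=3: [86, 86, 86, 85, 86, 85, 87]

Answer: a_6(3) = 87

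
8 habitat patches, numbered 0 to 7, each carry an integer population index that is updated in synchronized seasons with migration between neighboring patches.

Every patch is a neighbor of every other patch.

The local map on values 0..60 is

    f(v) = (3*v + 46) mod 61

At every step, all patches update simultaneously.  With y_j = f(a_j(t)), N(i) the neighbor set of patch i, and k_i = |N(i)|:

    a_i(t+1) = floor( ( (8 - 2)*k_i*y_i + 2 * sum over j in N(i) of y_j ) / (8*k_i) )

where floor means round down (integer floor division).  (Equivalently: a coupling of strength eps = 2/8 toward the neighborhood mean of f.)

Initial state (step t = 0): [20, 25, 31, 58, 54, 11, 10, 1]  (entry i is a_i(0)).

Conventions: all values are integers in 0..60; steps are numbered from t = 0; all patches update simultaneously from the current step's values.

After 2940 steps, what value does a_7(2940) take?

Answer: a_7(2940) = 2
Key observation: The state at step 40, [2, 2, 2, 2, 2, 2, 2, 2], reappears at step 50: the system is in a cycle of period 10 from step 40 on.  Therefore the state at step 2940 equals the state at step 40 + ((2940 - 40) mod 10) = 40, which is [2, 2, 2, 2, 2, 2, 2, 2].

Derivation:
t=0: [20, 25, 31, 58, 54, 11, 10, 1]
t=1: [41, 52, 21, 35, 27, 22, 20, 44]
t=2: [44, 24, 45, 31, 14, 47, 42, 50]
t=3: [50, 50, 52, 22, 29, 12, 45, 19]
t=4: [17, 17, 21, 44, 16, 23, 50, 38]
t=5: [36, 36, 45, 51, 34, 49, 20, 38]
t=6: [32, 32, 51, 20, 27, 16, 41, 36]
t=7: [22, 22, 19, 39, 11, 31, 41, 30]
t=8: [46, 46, 40, 39, 22, 22, 43, 20]
t=9: [10, 10, 41, 39, 46, 46, 48, 42]
t=10: [17, 17, 39, 35, 7, 7, 11, 42]
t=11: [33, 33, 37, 28, 12, 12, 20, 43]
t=12: [24, 24, 33, 13, 23, 23, 40, 46]
t=13: [51, 51, 27, 28, 49, 49, 42, 11]
t=14: [16, 16, 8, 10, 11, 11, 40, 17]
t=15: [30, 30, 13, 18, 20, 20, 38, 33]
t=16: [18, 18, 25, 36, 40, 40, 35, 25]
t=17: [40, 40, 55, 35, 43, 43, 33, 55]
t=18: [42, 42, 30, 31, 48, 48, 27, 30]
t=19: [41, 41, 15, 18, 10, 10, 9, 15]
t=20: [41, 41, 29, 36, 19, 19, 16, 29]
t=21: [43, 43, 17, 32, 39, 39, 33, 17]
t=22: [48, 48, 36, 25, 40, 40, 27, 36]
t=23: [13, 13, 31, 51, 39, 39, 11, 31]
t=24: [24, 24, 19, 18, 36, 36, 19, 19]
t=25: [52, 52, 42, 40, 35, 35, 42, 42]
t=26: [23, 23, 46, 41, 31, 31, 46, 46]
t=27: [45, 45, 7, 40, 19, 19, 7, 7]
t=28: [51, 51, 13, 40, 39, 39, 13, 13]
t=29: [19, 19, 25, 39, 37, 37, 25, 25]
t=30: [43, 43, 56, 42, 38, 38, 56, 56]
t=31: [49, 49, 33, 47, 38, 38, 33, 33]
t=32: [13, 13, 22, 8, 33, 33, 22, 22]
t=33: [26, 26, 45, 15, 25, 25, 45, 45]
t=34: [13, 13, 53, 33, 54, 54, 53, 53]
t=35: [23, 23, 22, 23, 24, 24, 22, 22]
t=36: [53, 53, 51, 53, 56, 56, 51, 51]
t=37: [22, 22, 17, 22, 28, 28, 17, 17]
t=38: [46, 46, 35, 46, 15, 15, 35, 35]
t=39: [6, 6, 26, 6, 26, 26, 26, 26]
t=40: [2, 2, 2, 2, 2, 2, 2, 2]
t=41: [52, 52, 52, 52, 52, 52, 52, 52]
t=42: [19, 19, 19, 19, 19, 19, 19, 19]
t=43: [42, 42, 42, 42, 42, 42, 42, 42]
t=44: [50, 50, 50, 50, 50, 50, 50, 50]
t=45: [13, 13, 13, 13, 13, 13, 13, 13]
t=46: [24, 24, 24, 24, 24, 24, 24, 24]
t=47: [57, 57, 57, 57, 57, 57, 57, 57]
t=48: [34, 34, 34, 34, 34, 34, 34, 34]
t=49: [26, 26, 26, 26, 26, 26, 26, 26]
t=50: [2, 2, 2, 2, 2, 2, 2, 2]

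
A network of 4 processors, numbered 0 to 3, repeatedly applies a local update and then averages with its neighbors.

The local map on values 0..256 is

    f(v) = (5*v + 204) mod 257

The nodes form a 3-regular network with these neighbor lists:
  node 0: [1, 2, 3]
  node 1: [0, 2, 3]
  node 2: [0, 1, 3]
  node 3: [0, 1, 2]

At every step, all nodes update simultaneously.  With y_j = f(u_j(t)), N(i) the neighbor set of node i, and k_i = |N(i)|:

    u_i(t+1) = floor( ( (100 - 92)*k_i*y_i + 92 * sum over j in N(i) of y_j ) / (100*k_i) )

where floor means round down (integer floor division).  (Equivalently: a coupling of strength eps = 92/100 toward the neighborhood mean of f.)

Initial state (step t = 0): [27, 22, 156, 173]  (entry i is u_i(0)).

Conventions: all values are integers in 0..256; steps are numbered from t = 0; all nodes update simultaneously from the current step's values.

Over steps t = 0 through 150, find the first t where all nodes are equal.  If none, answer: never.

Answer: 10
Key observation: Synchronization is absorbing here: once all nodes are equal they stay equal, and step 10 is the first all-equal step.

Derivation:
t=0: [27, 22, 156, 173]  (not all equal)
t=1: [101, 107, 72, 111]  (not all equal)
t=2: [175, 168, 207, 163]  (not all equal)
t=3: [149, 157, 113, 105]  (not all equal)
t=4: [225, 216, 207, 216]  (not all equal)
t=5: [225, 177, 187, 177]  (not all equal)
t=6: [74, 71, 59, 71]  (not all equal)
t=7: [106, 110, 65, 110]  (not all equal)
t=8: [169, 164, 215, 164]  (not all equal)
t=9: [233, 181, 181, 181]  (not all equal)
t=10: [81, 81, 81, 81]  (all equal)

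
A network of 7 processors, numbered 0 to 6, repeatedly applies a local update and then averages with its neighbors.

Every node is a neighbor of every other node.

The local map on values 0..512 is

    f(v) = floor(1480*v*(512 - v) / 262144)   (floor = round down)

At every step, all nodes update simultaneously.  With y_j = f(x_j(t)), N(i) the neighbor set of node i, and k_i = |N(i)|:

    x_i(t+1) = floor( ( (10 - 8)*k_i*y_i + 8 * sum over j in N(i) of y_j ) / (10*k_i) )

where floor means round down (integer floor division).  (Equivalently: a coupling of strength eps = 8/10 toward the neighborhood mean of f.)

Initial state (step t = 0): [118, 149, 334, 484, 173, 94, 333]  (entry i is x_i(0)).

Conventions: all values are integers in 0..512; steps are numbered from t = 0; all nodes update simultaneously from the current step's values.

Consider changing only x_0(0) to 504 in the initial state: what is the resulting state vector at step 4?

Simulating step by step:
t=0: [504, 149, 334, 484, 173, 94, 333]
t=1: [218, 237, 239, 221, 238, 231, 239]
t=2: [365, 365, 366, 365, 366, 365, 366]
t=3: [301, 301, 301, 301, 301, 301, 301]
t=4: [358, 358, 358, 358, 358, 358, 358]

Answer: [358, 358, 358, 358, 358, 358, 358]
Key observation: This trace re-runs the system from the modified initial state.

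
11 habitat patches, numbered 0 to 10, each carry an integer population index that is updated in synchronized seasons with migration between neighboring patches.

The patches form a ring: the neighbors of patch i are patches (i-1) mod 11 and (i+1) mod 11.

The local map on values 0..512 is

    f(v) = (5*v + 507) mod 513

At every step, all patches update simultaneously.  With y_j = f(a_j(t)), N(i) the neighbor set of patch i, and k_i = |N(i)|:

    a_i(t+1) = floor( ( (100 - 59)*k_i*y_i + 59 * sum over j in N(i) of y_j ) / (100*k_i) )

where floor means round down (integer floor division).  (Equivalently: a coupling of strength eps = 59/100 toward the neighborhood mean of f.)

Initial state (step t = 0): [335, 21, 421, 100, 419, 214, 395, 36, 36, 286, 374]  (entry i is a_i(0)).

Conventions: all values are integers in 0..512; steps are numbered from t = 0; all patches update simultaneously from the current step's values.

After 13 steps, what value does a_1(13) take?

Answer: a_1(13) = 476

Derivation:
t=0: [335, 21, 421, 100, 419, 214, 395, 36, 36, 286, 374]
t=1: [178, 92, 194, 227, 172, 153, 238, 249, 240, 310, 289]
t=2: [407, 428, 349, 275, 242, 248, 200, 183, 133, 173, 280]
t=3: [333, 237, 207, 252, 235, 279, 375, 347, 278, 293, 397]
t=4: [224, 99, 113, 136, 232, 288, 298, 280, 330, 412, 343]
t=5: [230, 240, 210, 117, 220, 340, 416, 316, 152, 81, 96]
t=6: [237, 109, 76, 52, 93, 90, 65, 91, 226, 374, 346]
t=7: [124, 166, 235, 349, 394, 411, 394, 307, 268, 216, 216]
t=8: [147, 199, 209, 249, 383, 459, 473, 422, 288, 124, 63]
t=9: [320, 262, 208, 200, 284, 296, 211, 232, 212, 252, 220]
t=10: [124, 132, 227, 314, 433, 304, 179, 67, 116, 121, 111]
t=11: [93, 117, 91, 72, 195, 342, 395, 263, 147, 63, 69]
t=12: [307, 294, 307, 412, 340, 329, 308, 306, 263, 290, 365]
t=13: [418, 476, 336, 194, 93, 236, 384, 437, 386, 337, 386]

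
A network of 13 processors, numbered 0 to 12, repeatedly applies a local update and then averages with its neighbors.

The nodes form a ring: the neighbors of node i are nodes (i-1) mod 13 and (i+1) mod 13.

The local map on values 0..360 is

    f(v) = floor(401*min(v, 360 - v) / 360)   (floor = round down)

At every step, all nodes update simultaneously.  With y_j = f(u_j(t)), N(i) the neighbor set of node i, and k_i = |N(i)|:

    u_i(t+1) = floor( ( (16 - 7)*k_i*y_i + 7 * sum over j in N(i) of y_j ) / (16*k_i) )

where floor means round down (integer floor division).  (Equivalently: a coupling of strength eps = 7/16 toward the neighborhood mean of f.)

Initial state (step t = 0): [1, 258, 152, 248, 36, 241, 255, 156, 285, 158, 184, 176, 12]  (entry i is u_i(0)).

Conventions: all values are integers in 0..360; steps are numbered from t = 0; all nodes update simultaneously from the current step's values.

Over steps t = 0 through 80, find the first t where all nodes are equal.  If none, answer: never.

Answer: 28
Key observation: Synchronization is absorbing here: once all nodes are equal they stay equal, and step 28 is the first all-equal step.

Derivation:
t=0: [1, 258, 152, 248, 36, 241, 255, 156, 285, 158, 184, 176, 12]  (not all equal)
t=1: [28, 100, 146, 115, 78, 108, 131, 140, 122, 159, 191, 155, 50]  (not all equal)
t=2: [53, 104, 143, 126, 102, 118, 141, 148, 148, 170, 182, 149, 75]  (not all equal)
t=3: [76, 112, 145, 138, 122, 132, 152, 162, 169, 185, 188, 154, 95]  (not all equal)
t=4: [97, 123, 151, 150, 141, 149, 166, 179, 187, 192, 187, 160, 114]  (not all equal)
t=5: [118, 137, 161, 165, 160, 167, 183, 194, 192, 189, 187, 169, 133]  (not all equal)
t=6: [139, 153, 173, 181, 180, 186, 191, 187, 187, 189, 190, 180, 153]  (not all equal)
t=7: [161, 171, 188, 197, 198, 193, 189, 191, 191, 190, 191, 191, 173]  (not all equal)
t=8: [184, 187, 188, 182, 181, 185, 188, 188, 188, 188, 188, 188, 188]  (not all equal)
t=9: [194, 192, 192, 196, 197, 194, 191, 191, 191, 191, 191, 191, 192]  (not all equal)
t=10: [185, 186, 185, 182, 181, 184, 187, 188, 188, 188, 188, 187, 186]  (not all equal)
t=11: [193, 193, 194, 197, 198, 195, 192, 191, 191, 191, 191, 192, 193]  (not all equal)
t=12: [186, 185, 183, 181, 180, 183, 186, 187, 188, 188, 187, 187, 186]  (not all equal)
t=13: [193, 194, 196, 198, 199, 196, 193, 192, 191, 191, 191, 192, 192]  (not all equal)
t=14: [185, 184, 182, 180, 179, 182, 185, 187, 187, 188, 187, 187, 186]  (not all equal)
t=15: [194, 196, 198, 199, 199, 197, 194, 192, 191, 191, 191, 192, 193]  (not all equal)
t=16: [184, 182, 180, 179, 179, 181, 184, 186, 187, 188, 187, 187, 185]  (not all equal)
t=17: [196, 198, 199, 199, 199, 198, 196, 193, 192, 191, 191, 192, 194]  (not all equal)
t=18: [182, 180, 179, 179, 179, 180, 182, 185, 187, 187, 187, 186, 184]  (not all equal)
t=19: [198, 199, 199, 199, 199, 199, 197, 194, 192, 192, 192, 193, 195]  (not all equal)
t=20: [180, 179, 179, 179, 179, 179, 181, 184, 186, 187, 186, 185, 183]  (not all equal)
t=21: [199, 199, 199, 199, 199, 199, 198, 196, 193, 192, 193, 194, 197]  (not all equal)
t=22: [179, 179, 179, 179, 179, 179, 180, 182, 185, 186, 185, 183, 181]  (not all equal)
t=23: [199, 199, 199, 199, 199, 199, 199, 197, 194, 193, 194, 196, 198]  (not all equal)
t=24: [179, 179, 179, 179, 179, 179, 179, 181, 183, 185, 184, 182, 180]  (not all equal)
t=25: [199, 199, 199, 199, 199, 199, 199, 198, 196, 195, 196, 198, 199]  (not all equal)
t=26: [179, 179, 179, 179, 179, 179, 179, 180, 181, 182, 181, 180, 179]  (not all equal)
t=27: [199, 199, 199, 199, 199, 199, 199, 199, 199, 198, 199, 199, 199]  (not all equal)
t=28: [179, 179, 179, 179, 179, 179, 179, 179, 179, 179, 179, 179, 179]  (all equal)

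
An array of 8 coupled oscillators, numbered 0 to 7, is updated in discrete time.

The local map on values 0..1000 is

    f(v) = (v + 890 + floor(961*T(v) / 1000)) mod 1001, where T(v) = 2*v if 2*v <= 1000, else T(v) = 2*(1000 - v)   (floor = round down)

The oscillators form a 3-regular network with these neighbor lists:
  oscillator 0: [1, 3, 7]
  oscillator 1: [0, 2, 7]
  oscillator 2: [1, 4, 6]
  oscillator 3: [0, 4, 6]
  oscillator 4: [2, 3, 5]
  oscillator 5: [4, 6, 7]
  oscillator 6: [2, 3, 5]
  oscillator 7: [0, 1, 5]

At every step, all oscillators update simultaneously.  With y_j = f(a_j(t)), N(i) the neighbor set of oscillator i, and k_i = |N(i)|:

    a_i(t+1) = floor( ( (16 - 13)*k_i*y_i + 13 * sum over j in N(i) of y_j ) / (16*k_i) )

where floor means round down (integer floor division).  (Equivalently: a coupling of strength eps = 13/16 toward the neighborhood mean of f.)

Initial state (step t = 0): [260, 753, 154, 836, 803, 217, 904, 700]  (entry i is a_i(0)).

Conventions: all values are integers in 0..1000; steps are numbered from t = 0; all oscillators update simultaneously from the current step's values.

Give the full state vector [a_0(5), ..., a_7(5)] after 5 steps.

Simulating step by step:
t=0: [260, 753, 154, 836, 803, 217, 904, 700]
t=1: [207, 333, 377, 466, 256, 425, 426, 379]
t=2: [663, 833, 627, 388, 489, 502, 395, 588]
t=3: [126, 196, 151, 154, 221, 234, 170, 208]
t=4: [398, 379, 435, 381, 435, 490, 408, 442]
t=5: [327, 291, 364, 78, 159, 173, 144, 403]

Answer: [327, 291, 364, 78, 159, 173, 144, 403]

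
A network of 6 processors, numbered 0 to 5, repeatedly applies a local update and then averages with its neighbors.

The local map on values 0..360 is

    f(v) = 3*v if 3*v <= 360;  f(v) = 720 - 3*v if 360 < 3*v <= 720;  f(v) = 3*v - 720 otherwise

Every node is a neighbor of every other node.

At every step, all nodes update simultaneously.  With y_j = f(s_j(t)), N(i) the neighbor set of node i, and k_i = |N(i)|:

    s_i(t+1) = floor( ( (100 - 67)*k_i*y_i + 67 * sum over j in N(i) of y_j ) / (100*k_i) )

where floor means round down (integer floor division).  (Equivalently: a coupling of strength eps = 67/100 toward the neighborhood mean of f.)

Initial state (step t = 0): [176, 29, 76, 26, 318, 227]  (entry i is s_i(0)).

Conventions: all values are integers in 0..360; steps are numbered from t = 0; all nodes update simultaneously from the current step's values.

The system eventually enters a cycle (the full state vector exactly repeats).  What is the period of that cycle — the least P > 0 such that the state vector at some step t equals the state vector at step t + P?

Answer: 2
Key observation: The state at step 30, [90, 90, 91, 90, 91, 90], reappears at step 32 — and no state repeats earlier — so the cycle the system enters has period 2.

Derivation:
t=0: [176, 29, 76, 26, 318, 227]
t=1: [152, 132, 159, 130, 160, 122]
t=2: [286, 298, 282, 299, 282, 304]
t=3: [152, 159, 149, 159, 149, 162]
t=4: [256, 252, 258, 252, 258, 250]
t=5: [43, 41, 45, 41, 45, 40]
t=6: [127, 126, 128, 126, 128, 126]
t=7: [339, 339, 338, 339, 338, 339]
t=8: [296, 296, 295, 296, 295, 296]
t=9: [167, 167, 166, 167, 166, 167]
t=10: [219, 219, 220, 219, 220, 219]
t=11: [62, 62, 61, 62, 61, 62]
t=12: [185, 185, 184, 185, 184, 185]
t=13: [165, 165, 166, 165, 166, 165]
t=14: [224, 224, 223, 224, 223, 224]
t=15: [48, 48, 49, 48, 49, 48]
t=16: [144, 144, 145, 144, 145, 144]
t=17: [287, 287, 286, 287, 286, 287]
t=18: [140, 140, 139, 140, 139, 140]
t=19: [300, 300, 301, 300, 301, 300]
t=20: [180, 180, 181, 180, 181, 180]
t=21: [179, 179, 178, 179, 178, 179]
t=22: [183, 183, 184, 183, 184, 183]
t=23: [170, 170, 169, 170, 169, 170]
t=24: [210, 210, 211, 210, 211, 210]
t=25: [89, 89, 88, 89, 88, 89]
t=26: [266, 266, 265, 266, 265, 266]
t=27: [77, 77, 76, 77, 76, 77]
t=28: [230, 230, 229, 230, 229, 230]
t=29: [30, 30, 31, 30, 31, 30]
t=30: [90, 90, 91, 90, 91, 90]
t=31: [270, 270, 271, 270, 271, 270]
t=32: [90, 90, 91, 90, 91, 90]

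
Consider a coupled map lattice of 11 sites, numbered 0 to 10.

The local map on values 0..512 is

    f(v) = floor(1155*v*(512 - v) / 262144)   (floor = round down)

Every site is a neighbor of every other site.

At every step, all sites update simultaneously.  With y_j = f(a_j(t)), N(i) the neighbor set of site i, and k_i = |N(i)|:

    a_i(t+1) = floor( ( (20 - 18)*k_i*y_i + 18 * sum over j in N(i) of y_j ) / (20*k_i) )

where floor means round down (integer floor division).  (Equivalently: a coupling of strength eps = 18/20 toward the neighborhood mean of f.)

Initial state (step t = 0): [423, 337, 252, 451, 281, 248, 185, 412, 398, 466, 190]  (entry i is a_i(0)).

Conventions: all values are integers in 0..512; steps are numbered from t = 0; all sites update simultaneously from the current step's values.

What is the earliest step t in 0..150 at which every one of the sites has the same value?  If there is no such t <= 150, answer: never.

Answer: 2
Key observation: Synchronization is absorbing here: once all sites are equal they stay equal, and step 2 is the first all-equal step.

Derivation:
t=0: [423, 337, 252, 451, 281, 248, 185, 412, 398, 466, 190]  (not all equal)
t=1: [219, 219, 220, 218, 220, 220, 220, 219, 219, 218, 220]  (not all equal)
t=2: [282, 282, 282, 282, 282, 282, 282, 282, 282, 282, 282]  (all equal)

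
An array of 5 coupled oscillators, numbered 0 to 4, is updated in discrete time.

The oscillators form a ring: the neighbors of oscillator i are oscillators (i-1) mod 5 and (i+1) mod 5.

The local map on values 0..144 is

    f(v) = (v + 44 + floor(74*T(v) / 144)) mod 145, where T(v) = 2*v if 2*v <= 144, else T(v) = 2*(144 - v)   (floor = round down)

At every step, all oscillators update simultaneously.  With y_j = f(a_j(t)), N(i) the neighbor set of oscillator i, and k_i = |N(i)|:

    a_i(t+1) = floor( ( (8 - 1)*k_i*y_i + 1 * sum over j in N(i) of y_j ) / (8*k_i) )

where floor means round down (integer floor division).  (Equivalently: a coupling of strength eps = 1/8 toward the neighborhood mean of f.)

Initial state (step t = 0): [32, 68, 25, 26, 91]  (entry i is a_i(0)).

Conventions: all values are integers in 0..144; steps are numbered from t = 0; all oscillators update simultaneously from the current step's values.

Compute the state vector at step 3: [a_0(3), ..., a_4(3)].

Answer: [126, 55, 135, 123, 67]

Derivation:
t=0: [32, 68, 25, 26, 91]
t=1: [99, 44, 90, 92, 51]
t=2: [46, 121, 49, 41, 7]
t=3: [126, 55, 135, 123, 67]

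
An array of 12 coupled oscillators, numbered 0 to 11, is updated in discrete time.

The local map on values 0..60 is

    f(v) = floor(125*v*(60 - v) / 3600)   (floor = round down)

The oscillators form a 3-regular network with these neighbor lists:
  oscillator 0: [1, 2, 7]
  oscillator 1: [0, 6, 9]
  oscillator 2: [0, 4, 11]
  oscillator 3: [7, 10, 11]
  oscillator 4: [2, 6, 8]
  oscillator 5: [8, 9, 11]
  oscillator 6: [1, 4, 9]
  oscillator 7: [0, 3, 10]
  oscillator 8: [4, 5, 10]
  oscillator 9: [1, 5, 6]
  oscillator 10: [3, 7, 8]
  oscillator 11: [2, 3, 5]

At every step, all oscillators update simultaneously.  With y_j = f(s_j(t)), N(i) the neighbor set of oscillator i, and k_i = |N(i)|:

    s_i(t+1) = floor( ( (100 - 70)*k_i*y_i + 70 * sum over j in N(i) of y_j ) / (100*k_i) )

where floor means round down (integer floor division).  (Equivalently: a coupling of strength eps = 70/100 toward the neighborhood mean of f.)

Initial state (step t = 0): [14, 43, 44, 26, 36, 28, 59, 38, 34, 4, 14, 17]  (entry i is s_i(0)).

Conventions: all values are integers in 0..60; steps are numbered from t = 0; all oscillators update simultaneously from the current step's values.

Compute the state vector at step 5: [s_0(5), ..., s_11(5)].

Answer: [31, 31, 31, 31, 31, 31, 31, 31, 31, 31, 31, 31]

Derivation:
t=0: [14, 43, 44, 26, 36, 28, 59, 38, 34, 4, 14, 17]
t=1: [24, 14, 25, 26, 22, 23, 15, 25, 28, 15, 27, 27]
t=2: [28, 24, 29, 30, 28, 28, 24, 30, 29, 24, 30, 29]
t=3: [30, 30, 31, 31, 30, 30, 30, 31, 31, 30, 31, 31]
t=4: [31, 31, 31, 31, 31, 31, 31, 31, 31, 31, 31, 31]
t=5: [31, 31, 31, 31, 31, 31, 31, 31, 31, 31, 31, 31]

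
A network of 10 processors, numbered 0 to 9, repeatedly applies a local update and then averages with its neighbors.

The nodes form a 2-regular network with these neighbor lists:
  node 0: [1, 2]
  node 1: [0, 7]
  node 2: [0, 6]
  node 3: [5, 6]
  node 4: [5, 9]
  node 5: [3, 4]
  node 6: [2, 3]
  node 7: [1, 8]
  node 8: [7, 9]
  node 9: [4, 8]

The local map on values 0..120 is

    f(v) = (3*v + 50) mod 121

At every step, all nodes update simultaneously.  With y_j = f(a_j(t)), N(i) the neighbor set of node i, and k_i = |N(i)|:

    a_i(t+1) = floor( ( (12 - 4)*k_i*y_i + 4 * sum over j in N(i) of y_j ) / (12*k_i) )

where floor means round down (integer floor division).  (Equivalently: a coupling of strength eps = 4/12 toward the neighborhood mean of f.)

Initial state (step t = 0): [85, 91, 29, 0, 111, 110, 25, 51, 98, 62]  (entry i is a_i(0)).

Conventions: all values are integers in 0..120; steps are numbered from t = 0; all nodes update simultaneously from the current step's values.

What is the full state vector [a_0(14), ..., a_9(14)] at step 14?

Simulating step by step:
t=0: [85, 91, 29, 0, 111, 110, 25, 51, 98, 62]
t=1: [58, 78, 21, 36, 35, 23, 13, 85, 100, 97]
t=2: [94, 55, 107, 59, 59, 91, 84, 67, 99, 89]
t=3: [77, 79, 30, 94, 96, 89, 59, 39, 84, 85]
t=4: [36, 44, 36, 90, 87, 81, 88, 48, 58, 68]
t=5: [41, 59, 42, 72, 56, 58, 67, 76, 82, 36]
t=6: [61, 85, 46, 34, 88, 88, 19, 50, 48, 49]
t=7: [96, 73, 81, 50, 72, 65, 87, 75, 74, 74]
t=8: [77, 39, 61, 64, 21, 19, 67, 31, 30, 29]
t=9: [52, 40, 82, 19, 95, 90, 24, 25, 19, 32]
t=10: [73, 47, 50, 84, 79, 85, 27, 28, 76, 50]
t=11: [42, 53, 58, 52, 53, 59, 29, 26, 39, 66]
t=12: [68, 69, 80, 77, 77, 99, 42, 27, 32, 26]
t=13: [18, 13, 43, 52, 44, 83, 51, 13, 19, 15]
t=14: [93, 91, 69, 79, 66, 62, 78, 92, 102, 91]

Answer: [93, 91, 69, 79, 66, 62, 78, 92, 102, 91]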